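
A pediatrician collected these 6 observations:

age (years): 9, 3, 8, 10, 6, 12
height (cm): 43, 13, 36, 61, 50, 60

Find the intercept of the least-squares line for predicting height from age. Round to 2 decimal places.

n = 6, Σx = 48, Σy = 263, Σxy = 2344, Σx² = 434
Sxx = Σx² − (Σx)²/n = 434 − 384 = 50
Sxy = Σxy − (Σx)(Σy)/n = 2344 − 2104 = 240
b = Sxy/Sxx = 240/50 = 4.8
a = ȳ − b·x̄ = 43.833333 − 4.8·8 = 5.433333

5.43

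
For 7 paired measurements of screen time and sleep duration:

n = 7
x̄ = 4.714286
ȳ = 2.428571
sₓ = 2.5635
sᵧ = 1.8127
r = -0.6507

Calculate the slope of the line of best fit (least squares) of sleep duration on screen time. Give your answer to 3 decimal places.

-0.460

b = r · sᵧ/sₓ = -0.6507 · 1.8127/2.5635 = -0.460122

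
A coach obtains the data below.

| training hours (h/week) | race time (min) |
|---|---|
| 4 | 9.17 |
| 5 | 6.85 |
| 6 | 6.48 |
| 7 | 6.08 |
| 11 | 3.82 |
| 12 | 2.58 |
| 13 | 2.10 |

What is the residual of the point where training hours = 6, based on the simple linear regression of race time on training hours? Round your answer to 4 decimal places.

-0.3879

n = 7, Σx = 58, Σy = 37.08, Σxy = 252.65, Σx² = 560
Sxx = Σx² − (Σx)²/n = 560 − 480.571429 = 79.428571
Sxy = Σxy − (Σx)(Σy)/n = 252.65 − 307.234286 = -54.584286
b = Sxy/Sxx = -54.584286/79.428571 = -0.687212
a = ȳ − b·x̄ = 5.297143 − (-0.687212)·8.285714 = 10.991187
ŷ(6) = 10.991187 + (-0.687212)·6 = 6.867914
residual = y − ŷ = 6.48 − 6.867914 = -0.387914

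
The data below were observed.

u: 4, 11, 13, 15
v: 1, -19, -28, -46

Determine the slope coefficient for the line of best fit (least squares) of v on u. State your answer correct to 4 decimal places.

n = 4, Σx = 43, Σy = -92, Σxy = -1259, Σx² = 531
Sxx = Σx² − (Σx)²/n = 531 − 462.25 = 68.75
Sxy = Σxy − (Σx)(Σy)/n = -1259 − (-989) = -270
b = Sxy/Sxx = -270/68.75 = -3.927273

-3.9273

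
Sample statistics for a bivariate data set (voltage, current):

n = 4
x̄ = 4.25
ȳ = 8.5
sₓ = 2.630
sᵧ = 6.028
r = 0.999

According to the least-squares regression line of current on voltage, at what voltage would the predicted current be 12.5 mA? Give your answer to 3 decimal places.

5.997

b = r · sᵧ/sₓ = 0.999 · 6.028/2.63 = 2.289723
a = ȳ − b·x̄ = 8.5 − 2.289723·4.25 = -1.231324
Set a + b·x = 12.5: x = (12.5 − (-1.231324)) / 2.289723 = 5.996936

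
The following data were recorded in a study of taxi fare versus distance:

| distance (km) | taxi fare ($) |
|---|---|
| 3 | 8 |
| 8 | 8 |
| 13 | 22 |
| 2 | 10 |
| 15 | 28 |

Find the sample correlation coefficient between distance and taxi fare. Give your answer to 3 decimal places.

0.890

n = 5, Σx = 41, Σy = 76, Σxy = 814, Σx² = 471, Σy² = 1496
Sxx = Σx² − (Σx)²/n = 471 − 336.2 = 134.8
Sxy = Σxy − (Σx)(Σy)/n = 814 − 623.2 = 190.8
Syy = Σy² − (Σy)²/n = 1496 − 1155.2 = 340.8
r = Sxy/√(Sxx·Syy) = 190.8/√(45939.84) = 190.8/214.335811 = 0.890192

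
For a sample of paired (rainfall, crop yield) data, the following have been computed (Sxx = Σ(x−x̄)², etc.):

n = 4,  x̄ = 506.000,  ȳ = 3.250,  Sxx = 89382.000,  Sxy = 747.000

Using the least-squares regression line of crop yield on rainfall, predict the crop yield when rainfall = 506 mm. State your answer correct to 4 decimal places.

b = Sxy/Sxx = 747/89382 = 0.008357
a = ȳ − b·x̄ = 3.25 − 0.008357·506 = -0.978838
ŷ(506) = a + b·506 = -0.978838 + 0.008357·506 = 3.25

3.2500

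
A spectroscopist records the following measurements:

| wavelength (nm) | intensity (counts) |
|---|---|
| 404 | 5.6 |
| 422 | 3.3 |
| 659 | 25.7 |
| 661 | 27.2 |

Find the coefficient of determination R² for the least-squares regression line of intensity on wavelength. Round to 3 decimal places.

0.983

n = 4, Σx = 2146, Σy = 61.8, Σxy = 38570.5, Σx² = 1212502, Σy² = 1442.58
Sxx = Σx² − (Σx)²/n = 1212502 − 1151329 = 61173
Sxy = Σxy − (Σx)(Σy)/n = 38570.5 − 33155.7 = 5414.8
Syy = Σy² − (Σy)²/n = 1442.58 − 954.81 = 487.77
R² = Sxy²/(Sxx·Syy) = (5414.8)²/(61173·487.77) = 0.982630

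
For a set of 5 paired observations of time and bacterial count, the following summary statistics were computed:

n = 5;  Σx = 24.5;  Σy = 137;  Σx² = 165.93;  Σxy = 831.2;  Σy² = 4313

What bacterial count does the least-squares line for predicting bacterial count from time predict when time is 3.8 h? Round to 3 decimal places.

Sxx = Σx² − (Σx)²/n = 165.93 − 120.05 = 45.88
Sxy = Σxy − (Σx)(Σy)/n = 831.2 − 671.3 = 159.9
b = Sxy/Sxx = 159.9/45.88 = 3.485179
a = ȳ − b·x̄ = 27.4 − 3.485179·4.9 = 10.322624
ŷ(3.8) = a + b·3.8 = 10.322624 + 3.485179·3.8 = 23.566303

23.566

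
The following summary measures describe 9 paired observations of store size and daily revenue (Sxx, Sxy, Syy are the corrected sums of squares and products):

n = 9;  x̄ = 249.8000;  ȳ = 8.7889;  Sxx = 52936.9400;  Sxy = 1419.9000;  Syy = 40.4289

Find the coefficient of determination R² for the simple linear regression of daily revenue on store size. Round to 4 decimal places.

0.9420

R² = Sxy²/(Sxx·Syy) = (1419.9)²/(52936.94·40.4289) = 0.942030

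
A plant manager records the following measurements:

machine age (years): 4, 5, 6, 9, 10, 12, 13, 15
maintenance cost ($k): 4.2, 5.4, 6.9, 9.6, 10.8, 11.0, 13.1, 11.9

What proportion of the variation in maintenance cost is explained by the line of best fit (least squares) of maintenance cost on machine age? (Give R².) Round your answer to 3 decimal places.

0.909

n = 8, Σx = 74, Σy = 72.9, Σxy = 760.4, Σx² = 796, Σy² = 737.43
Sxx = Σx² − (Σx)²/n = 796 − 684.5 = 111.5
Sxy = Σxy − (Σx)(Σy)/n = 760.4 − 674.325 = 86.075
Syy = Σy² − (Σy)²/n = 737.43 − 664.30125 = 73.12875
R² = Sxy²/(Sxx·Syy) = (86.075)²/(111.5·73.12875) = 0.908638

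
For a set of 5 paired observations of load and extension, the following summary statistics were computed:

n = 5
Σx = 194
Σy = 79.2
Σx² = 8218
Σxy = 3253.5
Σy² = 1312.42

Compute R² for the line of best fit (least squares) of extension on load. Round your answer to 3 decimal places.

0.815

Sxx = Σx² − (Σx)²/n = 8218 − 7527.2 = 690.8
Sxy = Σxy − (Σx)(Σy)/n = 3253.5 − 3072.96 = 180.54
Syy = Σy² − (Σy)²/n = 1312.42 − 1254.528 = 57.892
R² = Sxy²/(Sxx·Syy) = (180.54)²/(690.8·57.892) = 0.815035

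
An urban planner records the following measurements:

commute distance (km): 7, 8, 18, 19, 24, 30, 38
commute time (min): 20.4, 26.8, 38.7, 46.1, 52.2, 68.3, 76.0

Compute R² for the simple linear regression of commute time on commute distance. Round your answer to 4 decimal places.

n = 7, Σx = 144, Σy = 328.5, Σxy = 8119.5, Σx² = 3718, Σy² = 17923.03
Sxx = Σx² − (Σx)²/n = 3718 − 2962.285714 = 755.714286
Sxy = Σxy − (Σx)(Σy)/n = 8119.5 − 6757.714286 = 1361.785714
Syy = Σy² − (Σy)²/n = 17923.03 − 15416.035714 = 2506.994286
R² = Sxy²/(Sxx·Syy) = (1361.785714)²/(755.714286·2506.994286) = 0.978828

0.9788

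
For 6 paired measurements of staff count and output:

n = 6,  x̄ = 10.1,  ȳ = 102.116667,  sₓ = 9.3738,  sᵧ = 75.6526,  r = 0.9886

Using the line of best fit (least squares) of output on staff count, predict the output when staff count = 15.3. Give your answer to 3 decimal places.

b = r · sᵧ/sₓ = 0.9886 · 75.6526/9.3738 = 7.978638
a = ȳ − b·x̄ = 102.116667 − 7.978638·10.1 = 21.532419
ŷ(15.3) = a + b·15.3 = 21.532419 + 7.978638·15.3 = 143.605587

143.606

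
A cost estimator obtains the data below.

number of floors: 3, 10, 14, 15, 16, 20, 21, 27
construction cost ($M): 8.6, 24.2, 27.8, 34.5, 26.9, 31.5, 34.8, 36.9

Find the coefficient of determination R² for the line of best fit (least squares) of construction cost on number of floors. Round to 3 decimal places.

0.811

n = 8, Σx = 126, Σy = 225.2, Σxy = 3962, Σx² = 2356, Σy² = 6911.2
Sxx = Σx² − (Σx)²/n = 2356 − 1984.5 = 371.5
Sxy = Σxy − (Σx)(Σy)/n = 3962 − 3546.9 = 415.1
Syy = Σy² − (Σy)²/n = 6911.2 − 6339.38 = 571.82
R² = Sxy²/(Sxx·Syy) = (415.1)²/(371.5·571.82) = 0.811124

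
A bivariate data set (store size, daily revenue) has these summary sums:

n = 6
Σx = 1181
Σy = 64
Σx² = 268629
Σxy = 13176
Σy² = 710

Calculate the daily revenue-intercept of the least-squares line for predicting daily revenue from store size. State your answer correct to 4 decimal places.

7.5175

Sxx = Σx² − (Σx)²/n = 268629 − 232460.166667 = 36168.833333
Sxy = Σxy − (Σx)(Σy)/n = 13176 − 12597.333333 = 578.666667
b = Sxy/Sxx = 578.666667/36168.833333 = 0.015999
a = ȳ − b·x̄ = 10.666667 − 0.015999·196.833333 = 7.517522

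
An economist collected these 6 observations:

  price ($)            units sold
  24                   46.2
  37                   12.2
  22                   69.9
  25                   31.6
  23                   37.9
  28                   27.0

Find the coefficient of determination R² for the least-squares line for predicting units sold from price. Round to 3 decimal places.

0.665

n = 6, Σx = 159, Σy = 224.8, Σxy = 5515.7, Σx² = 4367, Σy² = 10333.26
Sxx = Σx² − (Σx)²/n = 4367 − 4213.5 = 153.5
Sxy = Σxy − (Σx)(Σy)/n = 5515.7 − 5957.2 = -441.5
Syy = Σy² − (Σy)²/n = 10333.26 − 8422.506667 = 1910.753333
R² = Sxy²/(Sxx·Syy) = (-441.5)²/(153.5·1910.753333) = 0.664582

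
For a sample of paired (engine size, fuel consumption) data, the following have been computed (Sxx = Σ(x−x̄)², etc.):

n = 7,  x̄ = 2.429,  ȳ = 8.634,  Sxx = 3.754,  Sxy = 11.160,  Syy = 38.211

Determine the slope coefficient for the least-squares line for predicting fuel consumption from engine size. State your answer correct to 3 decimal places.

2.973

b = Sxy/Sxx = 11.16/3.754 = 2.972829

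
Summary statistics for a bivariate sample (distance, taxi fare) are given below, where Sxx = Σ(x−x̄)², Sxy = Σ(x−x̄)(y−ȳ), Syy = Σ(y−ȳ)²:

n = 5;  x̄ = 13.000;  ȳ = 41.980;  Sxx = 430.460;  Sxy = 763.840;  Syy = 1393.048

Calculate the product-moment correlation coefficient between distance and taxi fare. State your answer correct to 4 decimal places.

0.9864

r = Sxy/√(Sxx·Syy) = 763.84/√(599651.44208) = 763.84/774.371643 = 0.986400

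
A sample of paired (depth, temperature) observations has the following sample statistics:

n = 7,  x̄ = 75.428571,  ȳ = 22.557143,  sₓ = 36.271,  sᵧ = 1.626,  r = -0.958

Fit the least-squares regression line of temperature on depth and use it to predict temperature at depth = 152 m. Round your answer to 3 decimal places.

b = r · sᵧ/sₓ = -0.958 · 1.626/36.271 = -0.042946
a = ȳ − b·x̄ = 22.557143 − (-0.042946)·75.428571 = 25.796527
ŷ(152) = a + b·152 = 25.796527 + (-0.042946)·152 = 19.268678

19.269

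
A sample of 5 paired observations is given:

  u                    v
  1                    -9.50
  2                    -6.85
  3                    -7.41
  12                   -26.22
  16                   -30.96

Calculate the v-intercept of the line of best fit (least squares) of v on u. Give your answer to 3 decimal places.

n = 5, Σx = 34, Σy = -80.94, Σxy = -855.43, Σx² = 414
Sxx = Σx² − (Σx)²/n = 414 − 231.2 = 182.8
Sxy = Σxy − (Σx)(Σy)/n = -855.43 − (-550.392) = -305.038
b = Sxy/Sxx = -305.038/182.8 = -1.668698
a = ȳ − b·x̄ = -16.188 − (-1.668698)·6.8 = -4.840853

-4.841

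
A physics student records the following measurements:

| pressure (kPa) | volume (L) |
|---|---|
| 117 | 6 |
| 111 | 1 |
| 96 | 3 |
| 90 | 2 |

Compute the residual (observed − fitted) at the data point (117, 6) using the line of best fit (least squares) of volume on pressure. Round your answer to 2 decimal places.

n = 4, Σx = 414, Σy = 12, Σxy = 1281, Σx² = 43326
Sxx = Σx² − (Σx)²/n = 43326 − 42849 = 477
Sxy = Σxy − (Σx)(Σy)/n = 1281 − 1242 = 39
b = Sxy/Sxx = 39/477 = 0.081761
a = ȳ − b·x̄ = 3 − 0.081761·103.5 = -5.462264
ŷ(117) = -5.462264 + 0.081761·117 = 4.103774
residual = y − ŷ = 6 − 4.103774 = 1.896226

1.90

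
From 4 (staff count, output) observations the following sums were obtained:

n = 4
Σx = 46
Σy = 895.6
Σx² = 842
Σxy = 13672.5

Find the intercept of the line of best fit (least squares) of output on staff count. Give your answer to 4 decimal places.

Sxx = Σx² − (Σx)²/n = 842 − 529 = 313
Sxy = Σxy − (Σx)(Σy)/n = 13672.5 − 10299.4 = 3373.1
b = Sxy/Sxx = 3373.1/313 = 10.776677
a = ȳ − b·x̄ = 223.9 − 10.776677·11.5 = 99.968211

99.9682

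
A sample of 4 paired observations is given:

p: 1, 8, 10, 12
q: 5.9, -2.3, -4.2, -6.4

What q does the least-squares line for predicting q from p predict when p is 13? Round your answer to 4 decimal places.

n = 4, Σx = 31, Σy = -7, Σxy = -131.3, Σx² = 309
Sxx = Σx² − (Σx)²/n = 309 − 240.25 = 68.75
Sxy = Σxy − (Σx)(Σy)/n = -131.3 − (-54.25) = -77.05
b = Sxy/Sxx = -77.05/68.75 = -1.120727
a = ȳ − b·x̄ = -1.75 − (-1.120727)·7.75 = 6.935636
ŷ(13) = a + b·13 = 6.935636 + (-1.120727)·13 = -7.633818

-7.6338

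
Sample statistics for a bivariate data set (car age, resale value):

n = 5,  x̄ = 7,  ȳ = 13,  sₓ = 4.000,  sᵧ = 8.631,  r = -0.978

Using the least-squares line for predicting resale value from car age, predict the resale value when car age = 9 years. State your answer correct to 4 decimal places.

8.7794

b = r · sᵧ/sₓ = -0.978 · 8.631/4 = -2.110279
a = ȳ − b·x̄ = 13 − (-2.110279)·7 = 27.771957
ŷ(9) = a + b·9 = 27.771957 + (-2.110279)·9 = 8.779441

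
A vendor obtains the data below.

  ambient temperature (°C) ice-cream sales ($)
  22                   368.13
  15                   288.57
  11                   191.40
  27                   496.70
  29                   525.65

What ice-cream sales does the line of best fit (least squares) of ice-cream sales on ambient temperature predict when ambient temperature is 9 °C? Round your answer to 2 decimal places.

n = 5, Σx = 104, Σy = 1870.45, Σxy = 43187.56, Σx² = 2400
Sxx = Σx² − (Σx)²/n = 2400 − 2163.2 = 236.8
Sxy = Σxy − (Σx)(Σy)/n = 43187.56 − 38905.36 = 4282.2
b = Sxy/Sxx = 4282.2/236.8 = 18.083615
a = ȳ − b·x̄ = 374.09 − 18.083615·20.8 = -2.049189
ŷ(9) = a + b·9 = -2.049189 + 18.083615·9 = 160.703345

160.70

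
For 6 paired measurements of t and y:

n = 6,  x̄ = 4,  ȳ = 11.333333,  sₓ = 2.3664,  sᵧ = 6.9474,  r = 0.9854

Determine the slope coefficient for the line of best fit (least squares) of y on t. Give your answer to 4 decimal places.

2.8930

b = r · sᵧ/sₓ = 0.9854 · 6.9474/2.3664 = 2.892988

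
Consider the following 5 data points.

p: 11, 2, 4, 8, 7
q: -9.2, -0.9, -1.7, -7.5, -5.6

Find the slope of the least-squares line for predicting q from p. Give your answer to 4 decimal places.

n = 5, Σx = 32, Σy = -24.9, Σxy = -209, Σx² = 254
Sxx = Σx² − (Σx)²/n = 254 − 204.8 = 49.2
Sxy = Σxy − (Σx)(Σy)/n = -209 − (-159.36) = -49.64
b = Sxy/Sxx = -49.64/49.2 = -1.008943

-1.0089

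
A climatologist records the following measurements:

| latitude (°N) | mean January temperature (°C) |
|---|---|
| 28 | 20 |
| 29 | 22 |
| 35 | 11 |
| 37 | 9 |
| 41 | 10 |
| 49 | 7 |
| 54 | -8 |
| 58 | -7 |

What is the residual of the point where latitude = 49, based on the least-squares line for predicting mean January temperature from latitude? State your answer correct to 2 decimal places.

n = 8, Σx = 331, Σy = 64, Σxy = 1831, Σx² = 14581
Sxx = Σx² − (Σx)²/n = 14581 − 13695.125 = 885.875
Sxy = Σxy − (Σx)(Σy)/n = 1831 − 2648 = -817
b = Sxy/Sxx = -817/885.875 = -0.922252
a = ȳ − b·x̄ = 8 − (-0.922252)·41.375 = 46.158177
ŷ(49) = 46.158177 + (-0.922252)·49 = 0.967828
residual = y − ŷ = 7 − 0.967828 = 6.032172

6.03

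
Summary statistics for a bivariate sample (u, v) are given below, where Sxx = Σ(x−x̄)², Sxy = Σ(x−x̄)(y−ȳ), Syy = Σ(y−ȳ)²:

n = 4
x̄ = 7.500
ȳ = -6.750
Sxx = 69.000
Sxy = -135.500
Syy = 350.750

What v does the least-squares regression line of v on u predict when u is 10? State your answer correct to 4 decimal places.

-11.6594

b = Sxy/Sxx = -135.5/69 = -1.963768
a = ȳ − b·x̄ = -6.75 − (-1.963768)·7.5 = 7.978261
ŷ(10) = a + b·10 = 7.978261 + (-1.963768)·10 = -11.659420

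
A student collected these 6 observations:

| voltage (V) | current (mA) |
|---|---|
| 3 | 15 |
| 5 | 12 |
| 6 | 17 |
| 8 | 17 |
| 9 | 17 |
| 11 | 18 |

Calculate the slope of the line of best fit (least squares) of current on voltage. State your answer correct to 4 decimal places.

0.5238

n = 6, Σx = 42, Σy = 96, Σxy = 694, Σx² = 336
Sxx = Σx² − (Σx)²/n = 336 − 294 = 42
Sxy = Σxy − (Σx)(Σy)/n = 694 − 672 = 22
b = Sxy/Sxx = 22/42 = 0.523810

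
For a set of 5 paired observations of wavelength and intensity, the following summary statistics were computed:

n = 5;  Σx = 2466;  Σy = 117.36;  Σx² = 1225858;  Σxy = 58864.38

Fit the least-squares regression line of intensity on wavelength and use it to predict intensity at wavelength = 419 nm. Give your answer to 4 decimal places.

Sxx = Σx² − (Σx)²/n = 1225858 − 1216231.2 = 9626.8
Sxy = Σxy − (Σx)(Σy)/n = 58864.38 − 57881.952 = 982.428
b = Sxy/Sxx = 982.428/9626.8 = 0.102051
a = ȳ − b·x̄ = 23.472 − 0.102051·493.2 = -26.859729
ŷ(419) = a + b·419 = -26.859729 + 0.102051·419 = 15.899789

15.8998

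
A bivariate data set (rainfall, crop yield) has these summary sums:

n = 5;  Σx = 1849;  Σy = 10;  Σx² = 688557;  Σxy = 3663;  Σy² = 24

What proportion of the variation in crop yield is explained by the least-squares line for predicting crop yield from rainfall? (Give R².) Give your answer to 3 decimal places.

Sxx = Σx² − (Σx)²/n = 688557 − 683760.2 = 4796.8
Sxy = Σxy − (Σx)(Σy)/n = 3663 − 3698 = -35
Syy = Σy² − (Σy)²/n = 24 − 20 = 4
R² = Sxy²/(Sxx·Syy) = (-35)²/(4796.8·4) = 0.063845

0.064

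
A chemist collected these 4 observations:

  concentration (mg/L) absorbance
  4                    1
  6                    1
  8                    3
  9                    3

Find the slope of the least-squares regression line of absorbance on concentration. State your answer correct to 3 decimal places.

0.475

n = 4, Σx = 27, Σy = 8, Σxy = 61, Σx² = 197
Sxx = Σx² − (Σx)²/n = 197 − 182.25 = 14.75
Sxy = Σxy − (Σx)(Σy)/n = 61 − 54 = 7
b = Sxy/Sxx = 7/14.75 = 0.474576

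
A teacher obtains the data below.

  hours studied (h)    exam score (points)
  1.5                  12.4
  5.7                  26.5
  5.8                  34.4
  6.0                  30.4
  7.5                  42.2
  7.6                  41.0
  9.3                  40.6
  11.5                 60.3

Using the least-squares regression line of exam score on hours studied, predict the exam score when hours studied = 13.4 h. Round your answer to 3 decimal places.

65.823

n = 8, Σx = 54.9, Σy = 287.8, Σxy = 2250.7, Σx² = 437.13
Sxx = Σx² − (Σx)²/n = 437.13 − 376.75125 = 60.37875
Sxy = Σxy − (Σx)(Σy)/n = 2250.7 − 1975.0275 = 275.6725
b = Sxy/Sxx = 275.6725/60.37875 = 4.565721
a = ȳ − b·x̄ = 35.975 − 4.565721·6.8625 = 4.642743
ŷ(13.4) = a + b·13.4 = 4.642743 + 4.565721·13.4 = 65.823398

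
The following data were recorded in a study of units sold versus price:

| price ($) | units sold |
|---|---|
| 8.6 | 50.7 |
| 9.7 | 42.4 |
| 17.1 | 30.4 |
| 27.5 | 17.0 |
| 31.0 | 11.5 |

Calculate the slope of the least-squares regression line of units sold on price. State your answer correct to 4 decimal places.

-1.6014

n = 5, Σx = 93.9, Σy = 152, Σxy = 2191.14, Σx² = 2177.71
Sxx = Σx² − (Σx)²/n = 2177.71 − 1763.442 = 414.268
Sxy = Σxy − (Σx)(Σy)/n = 2191.14 − 2854.56 = -663.42
b = Sxy/Sxx = -663.42/414.268 = -1.601427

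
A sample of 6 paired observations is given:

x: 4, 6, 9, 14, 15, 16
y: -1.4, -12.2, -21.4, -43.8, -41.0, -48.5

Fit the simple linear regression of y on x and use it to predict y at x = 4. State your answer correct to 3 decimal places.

n = 6, Σx = 64, Σy = -168.3, Σxy = -2275.6, Σx² = 810
Sxx = Σx² − (Σx)²/n = 810 − 682.666667 = 127.333333
Sxy = Σxy − (Σx)(Σy)/n = -2275.6 − (-1795.2) = -480.4
b = Sxy/Sxx = -480.4/127.333333 = -3.772775
a = ȳ − b·x̄ = -28.05 − (-3.772775)·10.666667 = 12.192932
ŷ(4) = a + b·4 = 12.192932 + (-3.772775)·4 = -2.898168

-2.898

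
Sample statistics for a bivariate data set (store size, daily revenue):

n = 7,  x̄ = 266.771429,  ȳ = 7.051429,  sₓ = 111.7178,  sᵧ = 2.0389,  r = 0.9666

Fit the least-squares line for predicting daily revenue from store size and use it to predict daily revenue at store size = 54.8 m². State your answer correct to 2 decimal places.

3.31

b = r · sᵧ/sₓ = 0.9666 · 2.0389/111.7178 = 0.017641
a = ȳ − b·x̄ = 7.051429 − 0.017641·266.771429 = 2.345345
ŷ(54.8) = a + b·54.8 = 2.345345 + 0.017641·54.8 = 3.312066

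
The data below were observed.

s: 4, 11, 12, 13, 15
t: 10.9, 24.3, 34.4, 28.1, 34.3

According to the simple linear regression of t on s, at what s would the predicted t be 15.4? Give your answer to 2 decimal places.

5.92

n = 5, Σx = 55, Σy = 132, Σxy = 1603.5, Σx² = 675
Sxx = Σx² − (Σx)²/n = 675 − 605 = 70
Sxy = Σxy − (Σx)(Σy)/n = 1603.5 − 1452 = 151.5
b = Sxy/Sxx = 151.5/70 = 2.164286
a = ȳ − b·x̄ = 26.4 − 2.164286·11 = 2.592857
Set a + b·x = 15.4: x = (15.4 − 2.592857) / 2.164286 = 5.917492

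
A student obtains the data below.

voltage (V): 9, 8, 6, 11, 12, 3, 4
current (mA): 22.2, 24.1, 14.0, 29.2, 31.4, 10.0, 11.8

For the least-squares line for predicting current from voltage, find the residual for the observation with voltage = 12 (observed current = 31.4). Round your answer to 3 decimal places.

n = 7, Σx = 53, Σy = 142.7, Σxy = 1251.8, Σx² = 471
Sxx = Σx² − (Σx)²/n = 471 − 401.285714 = 69.714286
Sxy = Σxy − (Σx)(Σy)/n = 1251.8 − 1080.442857 = 171.357143
b = Sxy/Sxx = 171.357143/69.714286 = 2.457992
a = ȳ − b·x̄ = 20.385714 − 2.457992·7.571429 = 1.775205
ŷ(12) = 1.775205 + 2.457992·12 = 31.271107
residual = y − ŷ = 31.4 − 31.271107 = 0.128893

0.129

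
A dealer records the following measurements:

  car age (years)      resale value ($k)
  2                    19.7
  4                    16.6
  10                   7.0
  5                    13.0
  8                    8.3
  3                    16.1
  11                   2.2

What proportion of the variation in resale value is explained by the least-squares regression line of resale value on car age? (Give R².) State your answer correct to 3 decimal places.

0.963

n = 7, Σx = 43, Σy = 82.9, Σxy = 379.7, Σx² = 339, Σy² = 1214.59
Sxx = Σx² − (Σx)²/n = 339 − 264.142857 = 74.857143
Sxy = Σxy − (Σx)(Σy)/n = 379.7 − 509.242857 = -129.542857
Syy = Σy² − (Σy)²/n = 1214.59 − 981.772857 = 232.817143
R² = Sxy²/(Sxx·Syy) = (-129.542857)²/(74.857143·232.817143) = 0.962895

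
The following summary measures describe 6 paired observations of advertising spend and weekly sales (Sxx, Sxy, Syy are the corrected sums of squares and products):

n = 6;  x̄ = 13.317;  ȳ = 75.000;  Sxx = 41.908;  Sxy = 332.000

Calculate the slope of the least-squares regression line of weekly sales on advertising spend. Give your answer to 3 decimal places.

b = Sxy/Sxx = 332/41.908 = 7.922115

7.922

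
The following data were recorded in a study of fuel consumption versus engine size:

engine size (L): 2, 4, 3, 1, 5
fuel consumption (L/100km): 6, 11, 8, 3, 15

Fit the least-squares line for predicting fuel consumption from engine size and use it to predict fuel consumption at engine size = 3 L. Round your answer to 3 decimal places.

8.600

n = 5, Σx = 15, Σy = 43, Σxy = 158, Σx² = 55
Sxx = Σx² − (Σx)²/n = 55 − 45 = 10
Sxy = Σxy − (Σx)(Σy)/n = 158 − 129 = 29
b = Sxy/Sxx = 29/10 = 2.9
a = ȳ − b·x̄ = 8.6 − 2.9·3 = -0.1
ŷ(3) = a + b·3 = -0.1 + 2.9·3 = 8.6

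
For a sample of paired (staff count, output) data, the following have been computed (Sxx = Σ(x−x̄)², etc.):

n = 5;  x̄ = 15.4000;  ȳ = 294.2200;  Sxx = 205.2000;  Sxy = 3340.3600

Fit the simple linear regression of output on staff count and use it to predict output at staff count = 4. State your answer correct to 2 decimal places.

108.64

b = Sxy/Sxx = 3340.36/205.2 = 16.278558
a = ȳ − b·x̄ = 294.22 − 16.278558·15.4 = 43.530214
ŷ(4) = a + b·4 = 43.530214 + 16.278558·4 = 108.644444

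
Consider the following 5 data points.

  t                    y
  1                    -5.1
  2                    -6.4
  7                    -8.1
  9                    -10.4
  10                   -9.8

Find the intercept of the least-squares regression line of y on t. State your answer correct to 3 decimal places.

-4.890

n = 5, Σx = 29, Σy = -39.8, Σxy = -266.2, Σx² = 235
Sxx = Σx² − (Σx)²/n = 235 − 168.2 = 66.8
Sxy = Σxy − (Σx)(Σy)/n = -266.2 − (-230.84) = -35.36
b = Sxy/Sxx = -35.36/66.8 = -0.529341
a = ȳ − b·x̄ = -7.96 − (-0.529341)·5.8 = -4.889820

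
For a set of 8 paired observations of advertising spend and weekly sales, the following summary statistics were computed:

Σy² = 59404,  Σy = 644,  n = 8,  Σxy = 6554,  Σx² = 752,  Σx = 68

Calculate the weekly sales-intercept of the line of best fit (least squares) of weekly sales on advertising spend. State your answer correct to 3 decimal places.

27.741

Sxx = Σx² − (Σx)²/n = 752 − 578 = 174
Sxy = Σxy − (Σx)(Σy)/n = 6554 − 5474 = 1080
b = Sxy/Sxx = 1080/174 = 6.206897
a = ȳ − b·x̄ = 80.5 − 6.206897·8.5 = 27.741379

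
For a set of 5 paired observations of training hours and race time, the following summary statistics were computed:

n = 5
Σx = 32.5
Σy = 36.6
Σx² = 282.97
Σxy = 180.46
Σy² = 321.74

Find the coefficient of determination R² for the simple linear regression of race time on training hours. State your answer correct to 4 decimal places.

Sxx = Σx² − (Σx)²/n = 282.97 − 211.25 = 71.72
Sxy = Σxy − (Σx)(Σy)/n = 180.46 − 237.9 = -57.44
Syy = Σy² − (Σy)²/n = 321.74 − 267.912 = 53.828
R² = Sxy²/(Sxx·Syy) = (-57.44)²/(71.72·53.828) = 0.854634

0.8546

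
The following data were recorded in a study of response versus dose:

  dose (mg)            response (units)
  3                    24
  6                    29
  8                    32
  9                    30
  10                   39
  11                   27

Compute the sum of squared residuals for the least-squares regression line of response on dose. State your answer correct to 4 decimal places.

n = 6, Σx = 47, Σy = 181, Σxy = 1459, Σx² = 411, Σy² = 5591
Sxx = Σx² − (Σx)²/n = 411 − 368.166667 = 42.833333
Sxy = Σxy − (Σx)(Σy)/n = 1459 − 1417.833333 = 41.166667
Syy = Σy² − (Σy)²/n = 5591 − 5460.166667 = 130.833333
b = Sxy/Sxx = 41.166667/42.833333 = 0.961089
SSE = Syy − b·Sxy = 130.833333 − 0.961089·41.166667 = 91.268482

91.2685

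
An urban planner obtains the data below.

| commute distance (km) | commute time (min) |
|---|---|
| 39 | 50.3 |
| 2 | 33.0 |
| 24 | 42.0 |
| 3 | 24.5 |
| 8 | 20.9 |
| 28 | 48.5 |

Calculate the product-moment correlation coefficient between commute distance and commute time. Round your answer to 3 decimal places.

0.889

n = 6, Σx = 104, Σy = 219.2, Σxy = 4634.4, Σx² = 2958, Σy² = 8772.4
Sxx = Σx² − (Σx)²/n = 2958 − 1802.666667 = 1155.333333
Sxy = Σxy − (Σx)(Σy)/n = 4634.4 − 3799.466667 = 834.933333
Syy = Σy² − (Σy)²/n = 8772.4 − 8008.106667 = 764.293333
r = Sxy/√(Sxx·Syy) = 834.933333/√(883013.564444) = 834.933333/939.688014 = 0.888522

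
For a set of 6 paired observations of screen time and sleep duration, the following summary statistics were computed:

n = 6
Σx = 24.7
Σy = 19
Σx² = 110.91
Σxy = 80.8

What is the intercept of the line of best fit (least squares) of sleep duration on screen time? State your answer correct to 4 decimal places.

2.0143

Sxx = Σx² − (Σx)²/n = 110.91 − 101.681667 = 9.228333
Sxy = Σxy − (Σx)(Σy)/n = 80.8 − 78.216667 = 2.583333
b = Sxy/Sxx = 2.583333/9.228333 = 0.279935
a = ȳ − b·x̄ = 3.166667 − 0.279935·4.116667 = 2.014268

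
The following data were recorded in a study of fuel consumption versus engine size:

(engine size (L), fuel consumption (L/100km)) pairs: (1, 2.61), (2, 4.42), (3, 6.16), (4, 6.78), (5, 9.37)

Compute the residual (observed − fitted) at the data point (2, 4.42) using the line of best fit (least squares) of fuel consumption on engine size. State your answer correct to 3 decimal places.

0.140

n = 5, Σx = 15, Σy = 29.34, Σxy = 103.9, Σx² = 55
Sxx = Σx² − (Σx)²/n = 55 − 45 = 10
Sxy = Σxy − (Σx)(Σy)/n = 103.9 − 88.02 = 15.88
b = Sxy/Sxx = 15.88/10 = 1.588
a = ȳ − b·x̄ = 5.868 − 1.588·3 = 1.104
ŷ(2) = 1.104 + 1.588·2 = 4.28
residual = y − ŷ = 4.42 − 4.28 = 0.14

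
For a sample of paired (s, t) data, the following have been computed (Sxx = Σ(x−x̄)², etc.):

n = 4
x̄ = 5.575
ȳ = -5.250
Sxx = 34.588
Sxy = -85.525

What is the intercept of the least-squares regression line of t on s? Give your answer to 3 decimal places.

b = Sxy/Sxx = -85.525/34.588 = -2.472678
a = ȳ − b·x̄ = -5.25 − (-2.472678)·5.575 = 8.535182

8.535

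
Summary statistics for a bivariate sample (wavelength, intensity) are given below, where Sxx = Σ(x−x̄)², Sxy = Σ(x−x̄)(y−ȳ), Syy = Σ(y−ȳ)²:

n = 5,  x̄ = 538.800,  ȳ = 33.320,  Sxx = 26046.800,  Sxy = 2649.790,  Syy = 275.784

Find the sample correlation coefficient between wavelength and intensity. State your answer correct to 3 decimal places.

r = Sxy/√(Sxx·Syy) = 2649.79/√(7183290.6912) = 2649.79/2680.166169 = 0.988666

0.989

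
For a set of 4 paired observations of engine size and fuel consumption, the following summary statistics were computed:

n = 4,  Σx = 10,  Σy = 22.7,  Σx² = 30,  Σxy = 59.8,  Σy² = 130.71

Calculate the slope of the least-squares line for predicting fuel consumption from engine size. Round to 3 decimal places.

Sxx = Σx² − (Σx)²/n = 30 − 25 = 5
Sxy = Σxy − (Σx)(Σy)/n = 59.8 − 56.75 = 3.05
b = Sxy/Sxx = 3.05/5 = 0.61

0.610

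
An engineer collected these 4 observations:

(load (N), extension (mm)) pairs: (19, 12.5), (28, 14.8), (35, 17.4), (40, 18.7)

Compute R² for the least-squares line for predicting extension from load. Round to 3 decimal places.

n = 4, Σx = 122, Σy = 63.4, Σxy = 2008.9, Σx² = 3970, Σy² = 1027.74
Sxx = Σx² − (Σx)²/n = 3970 − 3721 = 249
Sxy = Σxy − (Σx)(Σy)/n = 2008.9 − 1933.7 = 75.2
Syy = Σy² − (Σy)²/n = 1027.74 − 1004.89 = 22.85
R² = Sxy²/(Sxx·Syy) = (75.2)²/(249·22.85) = 0.993917

0.994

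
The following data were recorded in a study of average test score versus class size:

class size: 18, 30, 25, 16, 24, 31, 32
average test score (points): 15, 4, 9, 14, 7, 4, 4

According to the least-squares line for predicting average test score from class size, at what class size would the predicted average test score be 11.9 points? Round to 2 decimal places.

19.95

n = 7, Σx = 176, Σy = 57, Σxy = 1259, Σx² = 4666
Sxx = Σx² − (Σx)²/n = 4666 − 4425.142857 = 240.857143
Sxy = Σxy − (Σx)(Σy)/n = 1259 − 1433.142857 = -174.142857
b = Sxy/Sxx = -174.142857/240.857143 = -0.723013
a = ȳ − b·x̄ = 8.142857 − (-0.723013)·25.142857 = 26.321471
Set a + b·x = 11.9: x = (11.9 − 26.321471) / (-0.723013) = 19.946349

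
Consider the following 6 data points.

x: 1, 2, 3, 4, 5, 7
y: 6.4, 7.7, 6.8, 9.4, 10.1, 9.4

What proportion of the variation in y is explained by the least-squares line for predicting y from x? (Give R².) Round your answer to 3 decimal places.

0.657

n = 6, Σx = 22, Σy = 49.8, Σxy = 196.1, Σx² = 104, Σy² = 425.22
Sxx = Σx² − (Σx)²/n = 104 − 80.666667 = 23.333333
Sxy = Σxy − (Σx)(Σy)/n = 196.1 − 182.6 = 13.5
Syy = Σy² − (Σy)²/n = 425.22 − 413.34 = 11.88
R² = Sxy²/(Sxx·Syy) = (13.5)²/(23.333333·11.88) = 0.657468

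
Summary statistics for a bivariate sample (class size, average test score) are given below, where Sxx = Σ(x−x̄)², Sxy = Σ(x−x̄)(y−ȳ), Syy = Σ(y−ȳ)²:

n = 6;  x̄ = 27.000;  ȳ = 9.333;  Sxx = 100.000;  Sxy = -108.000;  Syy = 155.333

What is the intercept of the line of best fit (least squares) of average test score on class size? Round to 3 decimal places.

b = Sxy/Sxx = -108/100 = -1.08
a = ȳ − b·x̄ = 9.333 − (-1.08)·27 = 38.493

38.493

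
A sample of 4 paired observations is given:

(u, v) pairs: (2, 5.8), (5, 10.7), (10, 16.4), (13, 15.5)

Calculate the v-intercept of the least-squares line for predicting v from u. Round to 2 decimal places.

5.15

n = 4, Σx = 30, Σy = 48.4, Σxy = 430.6, Σx² = 298
Sxx = Σx² − (Σx)²/n = 298 − 225 = 73
Sxy = Σxy − (Σx)(Σy)/n = 430.6 − 363 = 67.6
b = Sxy/Sxx = 67.6/73 = 0.926027
a = ȳ − b·x̄ = 12.1 − 0.926027·7.5 = 5.154795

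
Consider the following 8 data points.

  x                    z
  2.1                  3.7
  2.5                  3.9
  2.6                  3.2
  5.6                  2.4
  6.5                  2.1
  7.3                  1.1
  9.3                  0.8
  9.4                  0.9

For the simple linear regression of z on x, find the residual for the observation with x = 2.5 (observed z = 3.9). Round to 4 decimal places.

n = 8, Σx = 45.3, Σy = 18.1, Σxy = 76.86, Σx² = 319.17
Sxx = Σx² − (Σx)²/n = 319.17 − 256.51125 = 62.65875
Sxy = Σxy − (Σx)(Σy)/n = 76.86 − 102.49125 = -25.63125
b = Sxy/Sxx = -25.63125/62.65875 = -0.409061
a = ȳ − b·x̄ = 2.2625 − (-0.409061)·5.6625 = 4.578808
ŷ(2.5) = 4.578808 + (-0.409061)·2.5 = 3.556155
residual = y − ŷ = 3.9 − 3.556155 = 0.343845

0.3438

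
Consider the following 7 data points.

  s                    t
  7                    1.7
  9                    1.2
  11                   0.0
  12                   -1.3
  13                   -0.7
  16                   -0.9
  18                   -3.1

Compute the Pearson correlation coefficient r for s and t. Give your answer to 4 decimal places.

n = 7, Σx = 86, Σy = -3.1, Σxy = -72.2, Σx² = 1144, Σy² = 16.93
Sxx = Σx² − (Σx)²/n = 1144 − 1056.571429 = 87.428571
Sxy = Σxy − (Σx)(Σy)/n = -72.2 − (-38.085714) = -34.114286
Syy = Σy² − (Σy)²/n = 16.93 − 1.372857 = 15.557143
r = Sxy/√(Sxx·Syy) = -34.114286/√(1360.138776) = -34.114286/36.880059 = -0.925006

-0.9250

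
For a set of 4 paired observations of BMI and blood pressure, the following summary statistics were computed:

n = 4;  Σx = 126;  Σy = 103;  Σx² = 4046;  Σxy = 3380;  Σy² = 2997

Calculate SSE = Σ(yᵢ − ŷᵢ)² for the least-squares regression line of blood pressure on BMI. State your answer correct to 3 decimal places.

106.305

Sxx = Σx² − (Σx)²/n = 4046 − 3969 = 77
Sxy = Σxy − (Σx)(Σy)/n = 3380 − 3244.5 = 135.5
Syy = Σy² − (Σy)²/n = 2997 − 2652.25 = 344.75
b = Sxy/Sxx = 135.5/77 = 1.759740
SSE = Syy − b·Sxy = 344.75 − 1.759740·135.5 = 106.305195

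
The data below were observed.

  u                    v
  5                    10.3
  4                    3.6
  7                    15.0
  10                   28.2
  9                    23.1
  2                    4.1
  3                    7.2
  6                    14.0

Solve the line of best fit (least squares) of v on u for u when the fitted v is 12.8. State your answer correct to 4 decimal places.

n = 8, Σx = 46, Σy = 105.5, Σxy = 774.6, Σx² = 320
Sxx = Σx² − (Σx)²/n = 320 − 264.5 = 55.5
Sxy = Σxy − (Σx)(Σy)/n = 774.6 − 606.625 = 167.975
b = Sxy/Sxx = 167.975/55.5 = 3.026577
a = ȳ − b·x̄ = 13.1875 − 3.026577·5.75 = -4.215315
Set a + b·x = 12.8: x = (12.8 − (-4.215315)) / 3.026577 = 5.621968

5.6220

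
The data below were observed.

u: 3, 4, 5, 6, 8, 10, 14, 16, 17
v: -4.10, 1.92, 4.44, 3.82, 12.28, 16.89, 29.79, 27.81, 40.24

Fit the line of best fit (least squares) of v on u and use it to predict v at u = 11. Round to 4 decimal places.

n = 9, Σx = 83, Σy = 133.09, Σxy = 1853.74, Σx² = 991
Sxx = Σx² − (Σx)²/n = 991 − 765.444444 = 225.555556
Sxy = Σxy − (Σx)(Σy)/n = 1853.74 − 1227.385556 = 626.354444
b = Sxy/Sxx = 626.354444/225.555556 = 2.776941
a = ȳ − b·x̄ = 14.787778 − 2.776941·9.222222 = -10.821788
ŷ(11) = a + b·11 = -10.821788 + 2.776941·11 = 19.724562

19.7246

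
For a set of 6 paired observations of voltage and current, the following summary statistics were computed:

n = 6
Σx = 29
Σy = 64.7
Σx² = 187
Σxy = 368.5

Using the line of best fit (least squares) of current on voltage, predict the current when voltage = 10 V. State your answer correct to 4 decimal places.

16.9374

Sxx = Σx² − (Σx)²/n = 187 − 140.166667 = 46.833333
Sxy = Σxy − (Σx)(Σy)/n = 368.5 − 312.716667 = 55.783333
b = Sxy/Sxx = 55.783333/46.833333 = 1.191103
a = ȳ − b·x̄ = 10.783333 − 1.191103·4.833333 = 5.026335
ŷ(10) = a + b·10 = 5.026335 + 1.191103·10 = 16.937367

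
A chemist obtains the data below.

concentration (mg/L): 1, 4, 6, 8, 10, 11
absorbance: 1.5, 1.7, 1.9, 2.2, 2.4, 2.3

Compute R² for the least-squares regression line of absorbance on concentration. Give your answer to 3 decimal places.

n = 6, Σx = 40, Σy = 12, Σxy = 86.6, Σx² = 338, Σy² = 24.64
Sxx = Σx² − (Σx)²/n = 338 − 266.666667 = 71.333333
Sxy = Σxy − (Σx)(Σy)/n = 86.6 − 80 = 6.6
Syy = Σy² − (Σy)²/n = 24.64 − 24 = 0.64
R² = Sxy²/(Sxx·Syy) = (6.6)²/(71.333333·0.64) = 0.954147

0.954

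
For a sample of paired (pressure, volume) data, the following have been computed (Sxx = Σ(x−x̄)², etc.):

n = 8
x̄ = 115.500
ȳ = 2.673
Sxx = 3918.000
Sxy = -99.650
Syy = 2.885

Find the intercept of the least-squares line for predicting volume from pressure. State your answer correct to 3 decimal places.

5.611

b = Sxy/Sxx = -99.65/3918 = -0.025434
a = ȳ − b·x̄ = 2.673 − (-0.025434)·115.5 = 5.610615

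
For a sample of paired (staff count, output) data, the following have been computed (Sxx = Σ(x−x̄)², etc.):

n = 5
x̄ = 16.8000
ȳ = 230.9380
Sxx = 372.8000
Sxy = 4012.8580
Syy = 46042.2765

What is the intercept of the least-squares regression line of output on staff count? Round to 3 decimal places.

b = Sxy/Sxx = 4012.858/372.8 = 10.764104
a = ȳ − b·x̄ = 230.938 − 10.764104·16.8 = 50.101052

50.101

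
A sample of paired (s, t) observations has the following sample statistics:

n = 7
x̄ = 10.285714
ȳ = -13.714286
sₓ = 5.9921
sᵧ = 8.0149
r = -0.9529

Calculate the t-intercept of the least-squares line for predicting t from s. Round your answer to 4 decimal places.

-0.6043

b = r · sᵧ/sₓ = -0.9529 · 8.0149/5.9921 = -1.274578
a = ȳ − b·x̄ = -13.714286 − (-1.274578)·10.285714 = -0.604342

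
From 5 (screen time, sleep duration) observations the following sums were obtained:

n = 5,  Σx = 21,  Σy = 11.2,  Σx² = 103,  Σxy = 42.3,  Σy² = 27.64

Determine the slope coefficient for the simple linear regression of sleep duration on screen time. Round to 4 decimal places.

-0.3203

Sxx = Σx² − (Σx)²/n = 103 − 88.2 = 14.8
Sxy = Σxy − (Σx)(Σy)/n = 42.3 − 47.04 = -4.74
b = Sxy/Sxx = -4.74/14.8 = -0.320270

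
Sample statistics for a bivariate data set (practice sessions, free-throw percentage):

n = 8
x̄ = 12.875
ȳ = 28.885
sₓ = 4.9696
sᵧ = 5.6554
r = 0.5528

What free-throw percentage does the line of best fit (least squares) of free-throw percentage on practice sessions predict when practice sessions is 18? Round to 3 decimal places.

32.109

b = r · sᵧ/sₓ = 0.5528 · 5.6554/4.9696 = 0.629086
a = ȳ − b·x̄ = 28.885 − 0.629086·12.875 = 20.785519
ŷ(18) = a + b·18 = 20.785519 + 0.629086·18 = 32.109065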